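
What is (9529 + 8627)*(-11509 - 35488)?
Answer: -853277532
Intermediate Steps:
(9529 + 8627)*(-11509 - 35488) = 18156*(-46997) = -853277532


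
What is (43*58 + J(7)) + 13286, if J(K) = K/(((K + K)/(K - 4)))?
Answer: 31563/2 ≈ 15782.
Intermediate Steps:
J(K) = -2 + K/2 (J(K) = K/(((2*K)/(-4 + K))) = K/((2*K/(-4 + K))) = K*((-4 + K)/(2*K)) = -2 + K/2)
(43*58 + J(7)) + 13286 = (43*58 + (-2 + (1/2)*7)) + 13286 = (2494 + (-2 + 7/2)) + 13286 = (2494 + 3/2) + 13286 = 4991/2 + 13286 = 31563/2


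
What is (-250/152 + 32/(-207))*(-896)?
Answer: 6340768/3933 ≈ 1612.2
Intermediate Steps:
(-250/152 + 32/(-207))*(-896) = (-250*1/152 + 32*(-1/207))*(-896) = (-125/76 - 32/207)*(-896) = -28307/15732*(-896) = 6340768/3933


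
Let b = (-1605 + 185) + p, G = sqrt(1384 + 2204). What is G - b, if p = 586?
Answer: 834 + 2*sqrt(897) ≈ 893.90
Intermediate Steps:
G = 2*sqrt(897) (G = sqrt(3588) = 2*sqrt(897) ≈ 59.900)
b = -834 (b = (-1605 + 185) + 586 = -1420 + 586 = -834)
G - b = 2*sqrt(897) - 1*(-834) = 2*sqrt(897) + 834 = 834 + 2*sqrt(897)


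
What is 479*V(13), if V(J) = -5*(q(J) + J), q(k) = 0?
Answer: -31135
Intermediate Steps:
V(J) = -5*J (V(J) = -5*(0 + J) = -5*J)
479*V(13) = 479*(-5*13) = 479*(-65) = -31135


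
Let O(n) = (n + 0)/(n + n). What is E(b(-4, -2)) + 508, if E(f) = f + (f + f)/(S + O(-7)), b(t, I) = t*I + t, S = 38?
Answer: 39440/77 ≈ 512.21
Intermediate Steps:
O(n) = ½ (O(n) = n/((2*n)) = n*(1/(2*n)) = ½)
b(t, I) = t + I*t (b(t, I) = I*t + t = t + I*t)
E(f) = 81*f/77 (E(f) = f + (f + f)/(38 + ½) = f + (2*f)/(77/2) = f + (2*f)*(2/77) = f + 4*f/77 = 81*f/77)
E(b(-4, -2)) + 508 = 81*(-4*(1 - 2))/77 + 508 = 81*(-4*(-1))/77 + 508 = (81/77)*4 + 508 = 324/77 + 508 = 39440/77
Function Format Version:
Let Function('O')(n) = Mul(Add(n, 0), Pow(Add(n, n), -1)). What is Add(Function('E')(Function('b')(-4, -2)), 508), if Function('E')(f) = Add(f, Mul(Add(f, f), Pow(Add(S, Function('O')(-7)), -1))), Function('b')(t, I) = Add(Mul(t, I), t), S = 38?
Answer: Rational(39440, 77) ≈ 512.21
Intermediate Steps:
Function('O')(n) = Rational(1, 2) (Function('O')(n) = Mul(n, Pow(Mul(2, n), -1)) = Mul(n, Mul(Rational(1, 2), Pow(n, -1))) = Rational(1, 2))
Function('b')(t, I) = Add(t, Mul(I, t)) (Function('b')(t, I) = Add(Mul(I, t), t) = Add(t, Mul(I, t)))
Function('E')(f) = Mul(Rational(81, 77), f) (Function('E')(f) = Add(f, Mul(Add(f, f), Pow(Add(38, Rational(1, 2)), -1))) = Add(f, Mul(Mul(2, f), Pow(Rational(77, 2), -1))) = Add(f, Mul(Mul(2, f), Rational(2, 77))) = Add(f, Mul(Rational(4, 77), f)) = Mul(Rational(81, 77), f))
Add(Function('E')(Function('b')(-4, -2)), 508) = Add(Mul(Rational(81, 77), Mul(-4, Add(1, -2))), 508) = Add(Mul(Rational(81, 77), Mul(-4, -1)), 508) = Add(Mul(Rational(81, 77), 4), 508) = Add(Rational(324, 77), 508) = Rational(39440, 77)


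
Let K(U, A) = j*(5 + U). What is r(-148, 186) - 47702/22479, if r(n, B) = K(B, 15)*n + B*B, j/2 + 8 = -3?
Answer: 14757235966/22479 ≈ 6.5649e+5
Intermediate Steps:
j = -22 (j = -16 + 2*(-3) = -16 - 6 = -22)
K(U, A) = -110 - 22*U (K(U, A) = -22*(5 + U) = -110 - 22*U)
r(n, B) = B² + n*(-110 - 22*B) (r(n, B) = (-110 - 22*B)*n + B*B = n*(-110 - 22*B) + B² = B² + n*(-110 - 22*B))
r(-148, 186) - 47702/22479 = (186² - 22*(-148)*(5 + 186)) - 47702/22479 = (34596 - 22*(-148)*191) - 47702/22479 = (34596 + 621896) - 1*47702/22479 = 656492 - 47702/22479 = 14757235966/22479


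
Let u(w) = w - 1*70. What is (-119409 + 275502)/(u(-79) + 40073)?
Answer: 52031/13308 ≈ 3.9098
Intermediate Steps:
u(w) = -70 + w (u(w) = w - 70 = -70 + w)
(-119409 + 275502)/(u(-79) + 40073) = (-119409 + 275502)/((-70 - 79) + 40073) = 156093/(-149 + 40073) = 156093/39924 = 156093*(1/39924) = 52031/13308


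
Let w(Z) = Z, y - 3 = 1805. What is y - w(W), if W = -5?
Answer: 1813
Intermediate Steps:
y = 1808 (y = 3 + 1805 = 1808)
y - w(W) = 1808 - 1*(-5) = 1808 + 5 = 1813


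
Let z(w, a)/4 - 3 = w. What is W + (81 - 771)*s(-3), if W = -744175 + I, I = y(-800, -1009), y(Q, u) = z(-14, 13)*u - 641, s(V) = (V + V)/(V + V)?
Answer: -701110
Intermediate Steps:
z(w, a) = 12 + 4*w
s(V) = 1 (s(V) = (2*V)/((2*V)) = (2*V)*(1/(2*V)) = 1)
y(Q, u) = -641 - 44*u (y(Q, u) = (12 + 4*(-14))*u - 641 = (12 - 56)*u - 641 = -44*u - 641 = -641 - 44*u)
I = 43755 (I = -641 - 44*(-1009) = -641 + 44396 = 43755)
W = -700420 (W = -744175 + 43755 = -700420)
W + (81 - 771)*s(-3) = -700420 + (81 - 771)*1 = -700420 - 690*1 = -700420 - 690 = -701110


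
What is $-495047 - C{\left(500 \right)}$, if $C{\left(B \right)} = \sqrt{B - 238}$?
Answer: $-495047 - \sqrt{262} \approx -4.9506 \cdot 10^{5}$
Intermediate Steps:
$C{\left(B \right)} = \sqrt{-238 + B}$
$-495047 - C{\left(500 \right)} = -495047 - \sqrt{-238 + 500} = -495047 - \sqrt{262}$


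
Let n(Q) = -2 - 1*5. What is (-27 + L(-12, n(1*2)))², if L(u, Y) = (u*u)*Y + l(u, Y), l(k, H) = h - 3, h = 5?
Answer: 1067089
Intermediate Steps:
n(Q) = -7 (n(Q) = -2 - 5 = -7)
l(k, H) = 2 (l(k, H) = 5 - 3 = 2)
L(u, Y) = 2 + Y*u² (L(u, Y) = (u*u)*Y + 2 = u²*Y + 2 = Y*u² + 2 = 2 + Y*u²)
(-27 + L(-12, n(1*2)))² = (-27 + (2 - 7*(-12)²))² = (-27 + (2 - 7*144))² = (-27 + (2 - 1008))² = (-27 - 1006)² = (-1033)² = 1067089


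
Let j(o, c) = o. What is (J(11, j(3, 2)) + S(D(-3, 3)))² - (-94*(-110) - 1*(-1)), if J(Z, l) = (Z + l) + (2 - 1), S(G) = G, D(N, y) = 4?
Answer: -9980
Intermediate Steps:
J(Z, l) = 1 + Z + l (J(Z, l) = (Z + l) + 1 = 1 + Z + l)
(J(11, j(3, 2)) + S(D(-3, 3)))² - (-94*(-110) - 1*(-1)) = ((1 + 11 + 3) + 4)² - (-94*(-110) - 1*(-1)) = (15 + 4)² - (10340 + 1) = 19² - 1*10341 = 361 - 10341 = -9980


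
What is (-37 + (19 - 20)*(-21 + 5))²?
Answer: 441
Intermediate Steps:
(-37 + (19 - 20)*(-21 + 5))² = (-37 - 1*(-16))² = (-37 + 16)² = (-21)² = 441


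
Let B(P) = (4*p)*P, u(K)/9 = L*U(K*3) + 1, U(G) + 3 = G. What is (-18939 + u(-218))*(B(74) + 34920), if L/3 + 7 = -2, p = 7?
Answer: 5205551232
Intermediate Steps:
U(G) = -3 + G
L = -27 (L = -21 + 3*(-2) = -21 - 6 = -27)
u(K) = 738 - 729*K (u(K) = 9*(-27*(-3 + K*3) + 1) = 9*(-27*(-3 + 3*K) + 1) = 9*((81 - 81*K) + 1) = 9*(82 - 81*K) = 738 - 729*K)
B(P) = 28*P (B(P) = (4*7)*P = 28*P)
(-18939 + u(-218))*(B(74) + 34920) = (-18939 + (738 - 729*(-218)))*(28*74 + 34920) = (-18939 + (738 + 158922))*(2072 + 34920) = (-18939 + 159660)*36992 = 140721*36992 = 5205551232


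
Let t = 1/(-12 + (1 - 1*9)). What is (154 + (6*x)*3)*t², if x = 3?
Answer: 13/25 ≈ 0.52000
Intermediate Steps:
t = -1/20 (t = 1/(-12 + (1 - 9)) = 1/(-12 - 8) = 1/(-20) = -1/20 ≈ -0.050000)
(154 + (6*x)*3)*t² = (154 + (6*3)*3)*(-1/20)² = (154 + 18*3)*(1/400) = (154 + 54)*(1/400) = 208*(1/400) = 13/25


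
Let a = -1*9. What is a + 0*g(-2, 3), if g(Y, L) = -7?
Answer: -9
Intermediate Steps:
a = -9
a + 0*g(-2, 3) = -9 + 0*(-7) = -9 + 0 = -9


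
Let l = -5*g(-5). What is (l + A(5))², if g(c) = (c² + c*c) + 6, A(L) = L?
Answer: 75625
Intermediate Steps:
g(c) = 6 + 2*c² (g(c) = (c² + c²) + 6 = 2*c² + 6 = 6 + 2*c²)
l = -280 (l = -5*(6 + 2*(-5)²) = -5*(6 + 2*25) = -5*(6 + 50) = -5*56 = -280)
(l + A(5))² = (-280 + 5)² = (-275)² = 75625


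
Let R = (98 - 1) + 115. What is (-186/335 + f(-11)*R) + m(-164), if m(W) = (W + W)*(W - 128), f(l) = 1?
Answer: 32155794/335 ≈ 95988.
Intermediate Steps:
m(W) = 2*W*(-128 + W) (m(W) = (2*W)*(-128 + W) = 2*W*(-128 + W))
R = 212 (R = 97 + 115 = 212)
(-186/335 + f(-11)*R) + m(-164) = (-186/335 + 1*212) + 2*(-164)*(-128 - 164) = (-186*1/335 + 212) + 2*(-164)*(-292) = (-186/335 + 212) + 95776 = 70834/335 + 95776 = 32155794/335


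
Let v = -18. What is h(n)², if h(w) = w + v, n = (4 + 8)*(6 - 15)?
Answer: 15876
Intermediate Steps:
n = -108 (n = 12*(-9) = -108)
h(w) = -18 + w (h(w) = w - 18 = -18 + w)
h(n)² = (-18 - 108)² = (-126)² = 15876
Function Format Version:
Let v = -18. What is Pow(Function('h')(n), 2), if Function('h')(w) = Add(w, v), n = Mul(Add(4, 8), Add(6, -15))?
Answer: 15876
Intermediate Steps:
n = -108 (n = Mul(12, -9) = -108)
Function('h')(w) = Add(-18, w) (Function('h')(w) = Add(w, -18) = Add(-18, w))
Pow(Function('h')(n), 2) = Pow(Add(-18, -108), 2) = Pow(-126, 2) = 15876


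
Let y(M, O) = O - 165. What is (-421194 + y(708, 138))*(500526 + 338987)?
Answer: -353620505373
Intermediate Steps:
y(M, O) = -165 + O
(-421194 + y(708, 138))*(500526 + 338987) = (-421194 + (-165 + 138))*(500526 + 338987) = (-421194 - 27)*839513 = -421221*839513 = -353620505373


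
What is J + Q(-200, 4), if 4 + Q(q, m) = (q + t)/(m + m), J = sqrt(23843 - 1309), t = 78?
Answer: -77/4 + sqrt(22534) ≈ 130.86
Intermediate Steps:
J = sqrt(22534) ≈ 150.11
Q(q, m) = -4 + (78 + q)/(2*m) (Q(q, m) = -4 + (q + 78)/(m + m) = -4 + (78 + q)/((2*m)) = -4 + (78 + q)*(1/(2*m)) = -4 + (78 + q)/(2*m))
J + Q(-200, 4) = sqrt(22534) + (1/2)*(78 - 200 - 8*4)/4 = sqrt(22534) + (1/2)*(1/4)*(78 - 200 - 32) = sqrt(22534) + (1/2)*(1/4)*(-154) = sqrt(22534) - 77/4 = -77/4 + sqrt(22534)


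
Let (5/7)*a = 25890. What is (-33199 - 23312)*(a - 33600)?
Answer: -149528106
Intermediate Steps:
a = 36246 (a = (7/5)*25890 = 36246)
(-33199 - 23312)*(a - 33600) = (-33199 - 23312)*(36246 - 33600) = -56511*2646 = -149528106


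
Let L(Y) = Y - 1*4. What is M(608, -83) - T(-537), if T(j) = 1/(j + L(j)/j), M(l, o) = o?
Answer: -23889187/287828 ≈ -82.998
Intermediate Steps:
L(Y) = -4 + Y (L(Y) = Y - 4 = -4 + Y)
T(j) = 1/(j + (-4 + j)/j)
M(608, -83) - T(-537) = -83 - (-537)/(-4 - 537 + (-537)²) = -83 - (-537)/(-4 - 537 + 288369) = -83 - (-537)/287828 = -83 - 1*(-537/287828) = -83 + 537/287828 = -23889187/287828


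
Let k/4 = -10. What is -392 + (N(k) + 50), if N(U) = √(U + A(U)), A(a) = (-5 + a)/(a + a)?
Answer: -342 + I*√631/4 ≈ -342.0 + 6.2799*I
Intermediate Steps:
A(a) = (-5 + a)/(2*a) (A(a) = (-5 + a)/((2*a)) = (-5 + a)*(1/(2*a)) = (-5 + a)/(2*a))
k = -40 (k = 4*(-10) = -40)
N(U) = √(U + (-5 + U)/(2*U))
-392 + (N(k) + 50) = -392 + (√(2 - 10/(-40) + 4*(-40))/2 + 50) = -392 + (√(2 - 10*(-1/40) - 160)/2 + 50) = -392 + (√(2 + ¼ - 160)/2 + 50) = -392 + (√(-631/4)/2 + 50) = -392 + ((I*√631/2)/2 + 50) = -392 + (I*√631/4 + 50) = -392 + (50 + I*√631/4) = -342 + I*√631/4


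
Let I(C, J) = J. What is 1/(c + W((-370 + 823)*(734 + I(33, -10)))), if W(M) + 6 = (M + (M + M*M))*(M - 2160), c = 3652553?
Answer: 1/35046387666699683 ≈ 2.8534e-17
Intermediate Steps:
W(M) = -6 + (-2160 + M)*(M² + 2*M) (W(M) = -6 + (M + (M + M*M))*(M - 2160) = -6 + (M + (M + M²))*(-2160 + M) = -6 + (M² + 2*M)*(-2160 + M) = -6 + (-2160 + M)*(M² + 2*M))
1/(c + W((-370 + 823)*(734 + I(33, -10)))) = 1/(3652553 + (-6 + ((-370 + 823)*(734 - 10))³ - 4320*(-370 + 823)*(734 - 10) - 2158*(-370 + 823)²*(734 - 10)²)) = 1/(3652553 + (-6 + (453*724)³ - 1956960*724 - 2158*(453*724)²)) = 1/(3652553 + (-6 + 327972³ - 4320*327972 - 2158*327972²)) = 1/(3652553 + (-6 + 35278515715434048 - 1416839040 - 2158*107565632784)) = 1/(3652553 + (-6 + 35278515715434048 - 1416839040 - 232126635547872)) = 1/(3652553 + 35046387663047130) = 1/35046387666699683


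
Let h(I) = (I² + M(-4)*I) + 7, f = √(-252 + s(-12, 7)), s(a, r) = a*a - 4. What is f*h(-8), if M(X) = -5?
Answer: 444*I*√7 ≈ 1174.7*I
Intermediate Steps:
s(a, r) = -4 + a² (s(a, r) = a² - 4 = -4 + a²)
f = 4*I*√7 (f = √(-252 + (-4 + (-12)²)) = √(-252 + (-4 + 144)) = √(-252 + 140) = √(-112) = 4*I*√7 ≈ 10.583*I)
h(I) = 7 + I² - 5*I (h(I) = (I² - 5*I) + 7 = 7 + I² - 5*I)
f*h(-8) = (4*I*√7)*(7 + (-8)² - 5*(-8)) = (4*I*√7)*(7 + 64 + 40) = (4*I*√7)*111 = 444*I*√7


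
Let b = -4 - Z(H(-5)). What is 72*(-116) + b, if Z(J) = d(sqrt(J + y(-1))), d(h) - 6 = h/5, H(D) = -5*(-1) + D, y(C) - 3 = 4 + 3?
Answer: -8362 - sqrt(10)/5 ≈ -8362.6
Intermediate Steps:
y(C) = 10 (y(C) = 3 + (4 + 3) = 3 + 7 = 10)
H(D) = 5 + D
d(h) = 6 + h/5
Z(J) = 6 + sqrt(10 + J)/5 (Z(J) = 6 + sqrt(J + 10)/5 = 6 + sqrt(10 + J)/5)
b = -10 - sqrt(10)/5 (b = -4 - (6 + sqrt(10 + (5 - 5))/5) = -4 - (6 + sqrt(10 + 0)/5) = -4 - (6 + sqrt(10)/5) = -4 + (-6 - sqrt(10)/5) = -10 - sqrt(10)/5 ≈ -10.632)
72*(-116) + b = 72*(-116) + (-10 - sqrt(10)/5) = -8352 + (-10 - sqrt(10)/5) = -8362 - sqrt(10)/5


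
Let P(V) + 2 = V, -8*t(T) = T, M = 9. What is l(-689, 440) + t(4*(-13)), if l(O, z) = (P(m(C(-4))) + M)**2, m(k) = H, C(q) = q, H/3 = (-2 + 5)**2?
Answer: 2325/2 ≈ 1162.5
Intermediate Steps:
t(T) = -T/8
H = 27 (H = 3*(-2 + 5)**2 = 3*3**2 = 3*9 = 27)
m(k) = 27
P(V) = -2 + V
l(O, z) = 1156 (l(O, z) = ((-2 + 27) + 9)**2 = (25 + 9)**2 = 34**2 = 1156)
l(-689, 440) + t(4*(-13)) = 1156 - (-13)/2 = 1156 - 1/8*(-52) = 1156 + 13/2 = 2325/2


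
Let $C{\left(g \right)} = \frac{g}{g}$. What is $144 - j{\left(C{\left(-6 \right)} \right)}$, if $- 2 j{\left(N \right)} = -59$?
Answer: $\frac{229}{2} \approx 114.5$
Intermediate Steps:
$C{\left(g \right)} = 1$
$j{\left(N \right)} = \frac{59}{2}$ ($j{\left(N \right)} = \left(- \frac{1}{2}\right) \left(-59\right) = \frac{59}{2}$)
$144 - j{\left(C{\left(-6 \right)} \right)} = 144 - \frac{59}{2} = \frac{229}{2}$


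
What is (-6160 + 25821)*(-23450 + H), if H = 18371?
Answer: -99858219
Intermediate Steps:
(-6160 + 25821)*(-23450 + H) = (-6160 + 25821)*(-23450 + 18371) = 19661*(-5079) = -99858219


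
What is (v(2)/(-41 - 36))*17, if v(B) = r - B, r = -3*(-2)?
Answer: -68/77 ≈ -0.88312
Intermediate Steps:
r = 6
v(B) = 6 - B
(v(2)/(-41 - 36))*17 = ((6 - 1*2)/(-41 - 36))*17 = ((6 - 2)/(-77))*17 = -1/77*4*17 = -4/77*17 = -68/77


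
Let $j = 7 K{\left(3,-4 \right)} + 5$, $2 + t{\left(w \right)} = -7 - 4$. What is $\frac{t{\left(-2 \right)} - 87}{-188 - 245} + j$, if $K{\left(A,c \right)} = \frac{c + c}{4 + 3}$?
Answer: $- \frac{1199}{433} \approx -2.7691$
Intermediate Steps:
$t{\left(w \right)} = -13$ ($t{\left(w \right)} = -2 - 11 = -13$)
$K{\left(A,c \right)} = \frac{2 c}{7}$
$j = -3$ ($j = 7 \cdot \frac{2}{7} \left(-4\right) + 5 = 7 \left(- \frac{8}{7}\right) + 5 = -8 + 5 = -3$)
$\frac{t{\left(-2 \right)} - 87}{-188 - 245} + j = \frac{-13 - 87}{-188 - 245} - 3 = - \frac{100}{-433} - 3 = \left(-100\right) \left(- \frac{1}{433}\right) - 3 = \frac{100}{433} - 3 = - \frac{1199}{433}$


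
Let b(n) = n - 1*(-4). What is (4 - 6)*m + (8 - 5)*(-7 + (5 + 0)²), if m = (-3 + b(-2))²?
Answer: 52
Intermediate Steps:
b(n) = 4 + n (b(n) = n + 4 = 4 + n)
m = 1 (m = (-3 + (4 - 2))² = (-3 + 2)² = (-1)² = 1)
(4 - 6)*m + (8 - 5)*(-7 + (5 + 0)²) = (4 - 6)*1 + (8 - 5)*(-7 + (5 + 0)²) = -2*1 + 3*(-7 + 5²) = -2 + 3*(-7 + 25) = -2 + 3*18 = -2 + 54 = 52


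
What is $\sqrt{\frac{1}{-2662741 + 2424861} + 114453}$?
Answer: $\frac{\sqrt{1619134956131330}}{118940} \approx 338.31$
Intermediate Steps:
$\sqrt{\frac{1}{-2662741 + 2424861} + 114453} = \sqrt{\frac{1}{-237880} + 114453} = \sqrt{- \frac{1}{237880} + 114453} = \sqrt{\frac{27226079639}{237880}} = \frac{\sqrt{1619134956131330}}{118940}$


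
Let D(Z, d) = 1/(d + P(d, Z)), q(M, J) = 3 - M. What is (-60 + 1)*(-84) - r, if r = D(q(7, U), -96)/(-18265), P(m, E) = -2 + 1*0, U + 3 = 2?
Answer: 8871091319/1789970 ≈ 4956.0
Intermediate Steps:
U = -1 (U = -3 + 2 = -1)
P(m, E) = -2 (P(m, E) = -2 + 0 = -2)
D(Z, d) = 1/(-2 + d) (D(Z, d) = 1/(d - 2) = 1/(-2 + d))
r = 1/1789970 (r = 1/(-2 - 96*(-18265)) = -1/18265/(-98) = -1/98*(-1/18265) = 1/1789970 ≈ 5.5867e-7)
(-60 + 1)*(-84) - r = (-60 + 1)*(-84) - 1*1/1789970 = -59*(-84) - 1/1789970 = 4956 - 1/1789970 = 8871091319/1789970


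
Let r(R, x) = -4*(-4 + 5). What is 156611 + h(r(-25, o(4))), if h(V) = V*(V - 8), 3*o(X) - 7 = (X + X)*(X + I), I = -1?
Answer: 156659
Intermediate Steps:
o(X) = 7/3 + 2*X*(-1 + X)/3 (o(X) = 7/3 + ((X + X)*(X - 1))/3 = 7/3 + ((2*X)*(-1 + X))/3 = 7/3 + (2*X*(-1 + X))/3 = 7/3 + 2*X*(-1 + X)/3)
r(R, x) = -4 (r(R, x) = -4*1 = -4)
h(V) = V*(-8 + V)
156611 + h(r(-25, o(4))) = 156611 - 4*(-8 - 4) = 156611 - 4*(-12) = 156611 + 48 = 156659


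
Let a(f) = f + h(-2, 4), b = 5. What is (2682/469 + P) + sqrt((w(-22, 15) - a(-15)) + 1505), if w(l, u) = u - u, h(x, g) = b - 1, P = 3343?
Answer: 1570549/469 + 2*sqrt(379) ≈ 3387.7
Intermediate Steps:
h(x, g) = 4 (h(x, g) = 5 - 1 = 4)
w(l, u) = 0
a(f) = 4 + f (a(f) = f + 4 = 4 + f)
(2682/469 + P) + sqrt((w(-22, 15) - a(-15)) + 1505) = (2682/469 + 3343) + sqrt((0 - (4 - 15)) + 1505) = (2682*(1/469) + 3343) + sqrt((0 - 1*(-11)) + 1505) = (2682/469 + 3343) + sqrt((0 + 11) + 1505) = 1570549/469 + sqrt(11 + 1505) = 1570549/469 + sqrt(1516) = 1570549/469 + 2*sqrt(379)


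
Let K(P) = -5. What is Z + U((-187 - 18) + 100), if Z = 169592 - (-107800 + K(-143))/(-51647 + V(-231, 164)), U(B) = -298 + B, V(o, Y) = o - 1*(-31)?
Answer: 8771834278/51847 ≈ 1.6919e+5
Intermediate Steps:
V(o, Y) = 31 + o (V(o, Y) = o + 31 = 31 + o)
Z = 8792728619/51847 (Z = 169592 - (-107800 - 5)/(-51647 + (31 - 231)) = 169592 - (-107805)/(-51647 - 200) = 169592 - (-107805)/(-51847) = 169592 - (-107805)*(-1)/51847 = 169592 - 1*107805/51847 = 169592 - 107805/51847 = 8792728619/51847 ≈ 1.6959e+5)
Z + U((-187 - 18) + 100) = 8792728619/51847 + (-298 + ((-187 - 18) + 100)) = 8792728619/51847 + (-298 + (-205 + 100)) = 8792728619/51847 + (-298 - 105) = 8792728619/51847 - 403 = 8771834278/51847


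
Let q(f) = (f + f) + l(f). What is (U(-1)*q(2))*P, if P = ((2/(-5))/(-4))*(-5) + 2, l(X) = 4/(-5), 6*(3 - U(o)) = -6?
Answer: 96/5 ≈ 19.200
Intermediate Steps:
U(o) = 4 (U(o) = 3 - ⅙*(-6) = 3 + 1 = 4)
l(X) = -⅘ (l(X) = 4*(-⅕) = -⅘)
q(f) = -⅘ + 2*f (q(f) = (f + f) - ⅘ = 2*f - ⅘ = -⅘ + 2*f)
P = 3/2 (P = ((2*(-⅕))*(-¼))*(-5) + 2 = -⅖*(-¼)*(-5) + 2 = (⅒)*(-5) + 2 = -½ + 2 = 3/2 ≈ 1.5000)
(U(-1)*q(2))*P = (4*(-⅘ + 2*2))*(3/2) = (4*(-⅘ + 4))*(3/2) = (4*(16/5))*(3/2) = (64/5)*(3/2) = 96/5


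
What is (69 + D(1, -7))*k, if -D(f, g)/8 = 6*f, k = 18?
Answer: 378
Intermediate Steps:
D(f, g) = -48*f
(69 + D(1, -7))*k = (69 - 48*1)*18 = (69 - 48)*18 = 21*18 = 378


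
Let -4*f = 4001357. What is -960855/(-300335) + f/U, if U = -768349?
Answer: 118709584805/26372811076 ≈ 4.5012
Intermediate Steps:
f = -4001357/4 (f = -1/4*4001357 = -4001357/4 ≈ -1.0003e+6)
-960855/(-300335) + f/U = -960855/(-300335) - 4001357/4/(-768349) = -960855*(-1/300335) - 4001357/4*(-1/768349) = 27453/8581 + 4001357/3073396 = 118709584805/26372811076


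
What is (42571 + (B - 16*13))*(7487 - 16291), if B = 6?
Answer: -373016676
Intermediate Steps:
(42571 + (B - 16*13))*(7487 - 16291) = (42571 + (6 - 16*13))*(7487 - 16291) = (42571 + (6 - 208))*(-8804) = (42571 - 202)*(-8804) = 42369*(-8804) = -373016676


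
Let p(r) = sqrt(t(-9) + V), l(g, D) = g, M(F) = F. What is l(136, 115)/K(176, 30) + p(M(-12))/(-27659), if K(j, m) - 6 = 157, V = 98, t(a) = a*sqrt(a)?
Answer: 136/163 - sqrt(98 - 27*I)/27659 ≈ 0.83399 + 4.8851e-5*I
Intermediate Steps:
t(a) = a**(3/2)
K(j, m) = 163 (K(j, m) = 6 + 157 = 163)
p(r) = sqrt(98 - 27*I) (p(r) = sqrt((-9)**(3/2) + 98) = sqrt(-27*I + 98) = sqrt(98 - 27*I))
l(136, 115)/K(176, 30) + p(M(-12))/(-27659) = 136/163 + sqrt(98 - 27*I)/(-27659) = 136*(1/163) + sqrt(98 - 27*I)*(-1/27659) = 136/163 - sqrt(98 - 27*I)/27659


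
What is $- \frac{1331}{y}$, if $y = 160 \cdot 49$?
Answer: $- \frac{1331}{7840} \approx -0.16977$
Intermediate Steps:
$y = 7840$
$- \frac{1331}{y} = - \frac{1331}{7840}$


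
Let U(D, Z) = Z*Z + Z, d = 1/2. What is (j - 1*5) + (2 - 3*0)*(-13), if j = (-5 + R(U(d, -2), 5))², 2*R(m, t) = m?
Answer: -15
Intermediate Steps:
d = ½ ≈ 0.50000
U(D, Z) = Z + Z² (U(D, Z) = Z² + Z = Z + Z²)
R(m, t) = m/2
j = 16 (j = (-5 + (-2*(1 - 2))/2)² = (-5 + (-2*(-1))/2)² = (-5 + (½)*2)² = (-5 + 1)² = (-4)² = 16)
(j - 1*5) + (2 - 3*0)*(-13) = (16 - 1*5) + (2 - 3*0)*(-13) = (16 - 5) + (2 + 0)*(-13) = 11 + 2*(-13) = 11 - 26 = -15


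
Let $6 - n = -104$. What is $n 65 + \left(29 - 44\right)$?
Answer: $7135$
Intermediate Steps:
$n = 110$ ($n = 6 - -104 = 6 + 104 = 110$)
$n 65 + \left(29 - 44\right) = 110 \cdot 65 + \left(29 - 44\right) = 7150 + \left(29 - 44\right) = 7150 - 15 = 7135$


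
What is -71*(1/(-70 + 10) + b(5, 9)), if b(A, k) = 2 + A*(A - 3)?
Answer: -51049/60 ≈ -850.82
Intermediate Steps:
b(A, k) = 2 + A*(-3 + A)
-71*(1/(-70 + 10) + b(5, 9)) = -71*(1/(-70 + 10) + (2 + 5² - 3*5)) = -71*(1/(-60) + (2 + 25 - 15)) = -71*(-1/60 + 12) = -71*719/60 = -51049/60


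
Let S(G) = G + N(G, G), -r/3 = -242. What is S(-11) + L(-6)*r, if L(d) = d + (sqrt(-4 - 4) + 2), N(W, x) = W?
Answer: -2926 + 1452*I*sqrt(2) ≈ -2926.0 + 2053.4*I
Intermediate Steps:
r = 726 (r = -3*(-242) = 726)
S(G) = 2*G (S(G) = G + G = 2*G)
L(d) = 2 + d + 2*I*sqrt(2) (L(d) = d + (sqrt(-8) + 2) = d + (2*I*sqrt(2) + 2) = d + (2 + 2*I*sqrt(2)) = 2 + d + 2*I*sqrt(2))
S(-11) + L(-6)*r = 2*(-11) + (2 - 6 + 2*I*sqrt(2))*726 = -22 + (-4 + 2*I*sqrt(2))*726 = -22 + (-2904 + 1452*I*sqrt(2)) = -2926 + 1452*I*sqrt(2)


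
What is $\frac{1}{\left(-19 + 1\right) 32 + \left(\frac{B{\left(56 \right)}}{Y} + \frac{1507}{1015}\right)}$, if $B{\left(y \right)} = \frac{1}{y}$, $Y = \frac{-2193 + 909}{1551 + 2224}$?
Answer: $- \frac{10426080}{5990489551} \approx -0.0017404$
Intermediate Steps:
$Y = - \frac{1284}{3775} \approx -0.34013$
$\frac{1}{\left(-19 + 1\right) 32 + \left(\frac{B{\left(56 \right)}}{Y} + \frac{1507}{1015}\right)} = \frac{1}{\left(-19 + 1\right) 32 + \left(\frac{1}{56 \left(- \frac{1284}{3775}\right)} + \frac{1507}{1015}\right)} = \frac{1}{\left(-18\right) 32 + \left(\frac{1}{56} \left(- \frac{3775}{1284}\right) + 1507 \cdot \frac{1}{1015}\right)} = \frac{1}{-576 + \left(- \frac{3775}{71904} + \frac{1507}{1015}\right)} = \frac{1}{-576 + \frac{14932529}{10426080}} = \frac{1}{- \frac{5990489551}{10426080}} = - \frac{10426080}{5990489551}$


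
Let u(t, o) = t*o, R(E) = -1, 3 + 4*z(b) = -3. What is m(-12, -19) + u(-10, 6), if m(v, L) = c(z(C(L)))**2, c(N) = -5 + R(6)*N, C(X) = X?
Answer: -191/4 ≈ -47.750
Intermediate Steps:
z(b) = -3/2 (z(b) = -3/4 + (1/4)*(-3) = -3/4 - 3/4 = -3/2)
u(t, o) = o*t
c(N) = -5 - N
m(v, L) = 49/4 (m(v, L) = (-5 - 1*(-3/2))**2 = (-5 + 3/2)**2 = (-7/2)**2 = 49/4)
m(-12, -19) + u(-10, 6) = 49/4 + 6*(-10) = 49/4 - 60 = -191/4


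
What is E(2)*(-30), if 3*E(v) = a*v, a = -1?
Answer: 20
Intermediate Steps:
E(v) = -v/3 (E(v) = (-v)/3 = -v/3)
E(2)*(-30) = -⅓*2*(-30) = -⅔*(-30) = 20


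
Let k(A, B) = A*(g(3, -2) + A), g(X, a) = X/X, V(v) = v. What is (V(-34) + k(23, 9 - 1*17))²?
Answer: 268324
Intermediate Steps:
g(X, a) = 1
k(A, B) = A*(1 + A)
(V(-34) + k(23, 9 - 1*17))² = (-34 + 23*(1 + 23))² = (-34 + 23*24)² = (-34 + 552)² = 518² = 268324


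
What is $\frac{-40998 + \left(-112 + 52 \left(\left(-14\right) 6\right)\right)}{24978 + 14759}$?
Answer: $- \frac{45478}{39737} \approx -1.1445$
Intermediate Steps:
$\frac{-40998 + \left(-112 + 52 \left(\left(-14\right) 6\right)\right)}{24978 + 14759} = \frac{-40998 + \left(-112 + 52 \left(-84\right)\right)}{39737} = \left(-40998 - 4480\right) \frac{1}{39737} = \left(-45478\right) \frac{1}{39737} = - \frac{45478}{39737}$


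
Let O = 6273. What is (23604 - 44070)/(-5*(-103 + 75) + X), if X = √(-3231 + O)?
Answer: -1432620/8279 + 399087*√2/8279 ≈ -104.87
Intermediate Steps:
X = 39*√2 (X = √(-3231 + 6273) = √3042 = 39*√2 ≈ 55.154)
(23604 - 44070)/(-5*(-103 + 75) + X) = (23604 - 44070)/(-5*(-103 + 75) + 39*√2) = -20466/(-5*(-28) + 39*√2) = -20466/(140 + 39*√2)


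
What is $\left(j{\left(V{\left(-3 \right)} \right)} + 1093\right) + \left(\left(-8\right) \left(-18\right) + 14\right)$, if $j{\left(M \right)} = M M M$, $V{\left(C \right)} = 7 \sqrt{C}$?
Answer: $1251 - 1029 i \sqrt{3} \approx 1251.0 - 1782.3 i$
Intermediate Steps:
$j{\left(M \right)} = M^{3}$ ($j{\left(M \right)} = M^{2} M = M^{3}$)
$\left(j{\left(V{\left(-3 \right)} \right)} + 1093\right) + \left(\left(-8\right) \left(-18\right) + 14\right) = \left(\left(7 \sqrt{-3}\right)^{3} + 1093\right) + \left(\left(-8\right) \left(-18\right) + 14\right) = \left(\left(7 i \sqrt{3}\right)^{3} + 1093\right) + \left(144 + 14\right) = \left(\left(7 i \sqrt{3}\right)^{3} + 1093\right) + 158 = \left(- 1029 i \sqrt{3} + 1093\right) + 158 = \left(1093 - 1029 i \sqrt{3}\right) + 158 = 1251 - 1029 i \sqrt{3}$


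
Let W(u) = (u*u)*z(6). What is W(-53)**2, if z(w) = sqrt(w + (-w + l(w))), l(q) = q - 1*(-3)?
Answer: 71014329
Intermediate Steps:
l(q) = 3 + q (l(q) = q + 3 = 3 + q)
z(w) = sqrt(3 + w) (z(w) = sqrt(w + (-w + (3 + w))) = sqrt(w + 3) = sqrt(3 + w))
W(u) = 3*u**2 (W(u) = (u*u)*sqrt(3 + 6) = u**2*sqrt(9) = u**2*3 = 3*u**2)
W(-53)**2 = (3*(-53)**2)**2 = (3*2809)**2 = 8427**2 = 71014329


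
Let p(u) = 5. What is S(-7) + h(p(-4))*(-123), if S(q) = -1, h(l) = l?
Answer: -616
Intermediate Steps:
S(-7) + h(p(-4))*(-123) = -1 + 5*(-123) = -1 - 615 = -616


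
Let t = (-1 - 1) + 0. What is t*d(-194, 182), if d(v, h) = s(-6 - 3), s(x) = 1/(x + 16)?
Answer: -2/7 ≈ -0.28571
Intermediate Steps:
s(x) = 1/(16 + x)
t = -2 (t = -2 + 0 = -2)
d(v, h) = ⅐ (d(v, h) = 1/(16 + (-6 - 3)) = 1/(16 - 9) = 1/7 = ⅐)
t*d(-194, 182) = -2*⅐ = -2/7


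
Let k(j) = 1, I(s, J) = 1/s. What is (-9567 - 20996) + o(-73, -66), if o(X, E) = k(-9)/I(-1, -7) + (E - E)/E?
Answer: -30564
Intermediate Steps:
o(X, E) = -1 (o(X, E) = 1/1/(-1) + (E - E)/E = 1/(-1) + 0/E = 1*(-1) + 0 = -1 + 0 = -1)
(-9567 - 20996) + o(-73, -66) = (-9567 - 20996) - 1 = -30563 - 1 = -30564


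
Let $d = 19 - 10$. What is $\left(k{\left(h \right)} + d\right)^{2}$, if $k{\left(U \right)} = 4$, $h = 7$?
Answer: $169$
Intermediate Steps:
$d = 9$ ($d = 19 - 10 = 9$)
$\left(k{\left(h \right)} + d\right)^{2} = \left(4 + 9\right)^{2} = 13^{2} = 169$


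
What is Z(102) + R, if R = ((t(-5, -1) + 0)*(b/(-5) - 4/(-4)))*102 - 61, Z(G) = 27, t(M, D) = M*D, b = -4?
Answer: 884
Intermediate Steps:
t(M, D) = D*M
R = 857 (R = ((-1*(-5) + 0)*(-4/(-5) - 4/(-4)))*102 - 61 = ((5 + 0)*(-4*(-⅕) - 4*(-¼)))*102 - 61 = (5*(⅘ + 1))*102 - 61 = (5*(9/5))*102 - 61 = 9*102 - 61 = 918 - 61 = 857)
Z(102) + R = 27 + 857 = 884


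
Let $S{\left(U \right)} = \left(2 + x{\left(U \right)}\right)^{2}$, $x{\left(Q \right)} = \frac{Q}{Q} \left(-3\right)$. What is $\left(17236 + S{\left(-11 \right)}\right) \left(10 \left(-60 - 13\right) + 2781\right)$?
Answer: $35353087$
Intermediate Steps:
$x{\left(Q \right)} = -3$ ($x{\left(Q \right)} = 1 \left(-3\right) = -3$)
$S{\left(U \right)} = 1$ ($S{\left(U \right)} = \left(2 - 3\right)^{2} = \left(-1\right)^{2} = 1$)
$\left(17236 + S{\left(-11 \right)}\right) \left(10 \left(-60 - 13\right) + 2781\right) = \left(17236 + 1\right) \left(10 \left(-60 - 13\right) + 2781\right) = 17237 \left(10 \left(-73\right) + 2781\right) = 17237 \left(-730 + 2781\right) = 17237 \cdot 2051 = 35353087$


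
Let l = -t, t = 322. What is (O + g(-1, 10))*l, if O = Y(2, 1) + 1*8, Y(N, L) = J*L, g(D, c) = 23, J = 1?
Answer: -10304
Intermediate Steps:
l = -322 (l = -1*322 = -322)
Y(N, L) = L (Y(N, L) = 1*L = L)
O = 9 (O = 1 + 1*8 = 1 + 8 = 9)
(O + g(-1, 10))*l = (9 + 23)*(-322) = 32*(-322) = -10304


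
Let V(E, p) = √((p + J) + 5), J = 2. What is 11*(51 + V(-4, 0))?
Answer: 561 + 11*√7 ≈ 590.10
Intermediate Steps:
V(E, p) = √(7 + p) (V(E, p) = √((p + 2) + 5) = √((2 + p) + 5) = √(7 + p))
11*(51 + V(-4, 0)) = 11*(51 + √(7 + 0)) = 11*(51 + √7) = 561 + 11*√7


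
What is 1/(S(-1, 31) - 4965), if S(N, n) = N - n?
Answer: -1/4997 ≈ -0.00020012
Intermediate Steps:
1/(S(-1, 31) - 4965) = 1/((-1 - 1*31) - 4965) = 1/((-1 - 31) - 4965) = 1/(-32 - 4965) = 1/(-4997) = -1/4997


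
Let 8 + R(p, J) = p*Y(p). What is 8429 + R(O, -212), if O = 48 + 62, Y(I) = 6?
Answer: 9081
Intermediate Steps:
O = 110
R(p, J) = -8 + 6*p (R(p, J) = -8 + p*6 = -8 + 6*p)
8429 + R(O, -212) = 8429 + (-8 + 6*110) = 8429 + (-8 + 660) = 8429 + 652 = 9081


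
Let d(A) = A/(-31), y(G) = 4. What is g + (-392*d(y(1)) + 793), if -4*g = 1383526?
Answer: -21392351/62 ≈ -3.4504e+5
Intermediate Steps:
g = -691763/2 (g = -¼*1383526 = -691763/2 ≈ -3.4588e+5)
d(A) = -A/31 (d(A) = A*(-1/31) = -A/31)
g + (-392*d(y(1)) + 793) = -691763/2 + (-(-392)*4/31 + 793) = -691763/2 + (-392*(-4/31) + 793) = -691763/2 + (1568/31 + 793) = -691763/2 + 26151/31 = -21392351/62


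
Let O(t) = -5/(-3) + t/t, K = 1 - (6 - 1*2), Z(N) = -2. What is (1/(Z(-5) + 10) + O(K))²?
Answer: 4489/576 ≈ 7.7934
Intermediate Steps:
K = -3 (K = 1 - (6 - 2) = 1 - 1*4 = 1 - 4 = -3)
O(t) = 8/3 (O(t) = -5*(-⅓) + 1 = 5/3 + 1 = 8/3)
(1/(Z(-5) + 10) + O(K))² = (1/(-2 + 10) + 8/3)² = (1/8 + 8/3)² = (⅛ + 8/3)² = (67/24)² = 4489/576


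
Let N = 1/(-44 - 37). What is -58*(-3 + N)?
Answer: 14152/81 ≈ 174.72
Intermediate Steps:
N = -1/81 (N = 1/(-81) = -1/81 ≈ -0.012346)
-58*(-3 + N) = -58*(-3 - 1/81) = -58*(-244/81) = 14152/81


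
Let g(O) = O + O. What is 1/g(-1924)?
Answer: -1/3848 ≈ -0.00025988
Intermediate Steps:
g(O) = 2*O
1/g(-1924) = 1/(2*(-1924)) = 1/(-3848) = -1/3848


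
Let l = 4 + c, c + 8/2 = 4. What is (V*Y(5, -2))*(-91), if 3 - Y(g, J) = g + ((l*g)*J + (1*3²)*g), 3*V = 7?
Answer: 4459/3 ≈ 1486.3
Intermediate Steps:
V = 7/3 (V = (⅓)*7 = 7/3 ≈ 2.3333)
c = 0 (c = -4 + 4 = 0)
l = 4 (l = 4 + 0 = 4)
Y(g, J) = 3 - 10*g - 4*J*g (Y(g, J) = 3 - (g + ((4*g)*J + (1*3²)*g)) = 3 - (g + (4*J*g + (1*9)*g)) = 3 - (g + (4*J*g + 9*g)) = 3 - (g + (9*g + 4*J*g)) = 3 - (10*g + 4*J*g) = 3 + (-10*g - 4*J*g) = 3 - 10*g - 4*J*g)
(V*Y(5, -2))*(-91) = (7*(3 - 10*5 - 4*(-2)*5)/3)*(-91) = (7*(3 - 50 + 40)/3)*(-91) = ((7/3)*(-7))*(-91) = -49/3*(-91) = 4459/3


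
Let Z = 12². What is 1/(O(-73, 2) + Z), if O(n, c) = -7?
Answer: 1/137 ≈ 0.0072993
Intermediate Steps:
Z = 144
1/(O(-73, 2) + Z) = 1/(-7 + 144) = 1/137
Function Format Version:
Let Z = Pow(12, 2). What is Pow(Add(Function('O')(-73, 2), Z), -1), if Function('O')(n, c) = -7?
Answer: Rational(1, 137) ≈ 0.0072993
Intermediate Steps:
Z = 144
Pow(Add(Function('O')(-73, 2), Z), -1) = Pow(Add(-7, 144), -1) = Pow(137, -1) = Rational(1, 137)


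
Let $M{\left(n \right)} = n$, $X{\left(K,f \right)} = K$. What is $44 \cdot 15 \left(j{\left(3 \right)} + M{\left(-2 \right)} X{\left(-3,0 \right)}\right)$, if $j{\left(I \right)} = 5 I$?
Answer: $13860$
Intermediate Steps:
$44 \cdot 15 \left(j{\left(3 \right)} + M{\left(-2 \right)} X{\left(-3,0 \right)}\right) = 44 \cdot 15 \left(5 \cdot 3 - -6\right) = 660 \left(15 + 6\right) = 660 \cdot 21 = 13860$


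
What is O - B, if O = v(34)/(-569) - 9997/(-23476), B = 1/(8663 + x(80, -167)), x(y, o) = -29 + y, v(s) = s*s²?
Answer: -3995429753649/58200126308 ≈ -68.650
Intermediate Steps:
v(s) = s³
B = 1/8714 (B = 1/(8663 + (-29 + 80)) = 1/(8663 + 51) = 1/8714 ≈ 0.00011476)
O = -917012411/13357844 (O = 34³/(-569) - 9997/(-23476) = 39304*(-1/569) - 9997*(-1/23476) = -39304/569 + 9997/23476 = -917012411/13357844 ≈ -68.650)
O - B = -917012411/13357844 - 1*1/8714 = -917012411/13357844 - 1/8714 = -3995429753649/58200126308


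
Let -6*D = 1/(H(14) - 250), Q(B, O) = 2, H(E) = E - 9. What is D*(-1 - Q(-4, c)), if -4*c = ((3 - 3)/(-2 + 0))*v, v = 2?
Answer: -1/490 ≈ -0.0020408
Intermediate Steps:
H(E) = -9 + E
c = 0 (c = -(3 - 3)/(-2 + 0)*2/4 = -0/(-2)*2/4 = -0*(-½)*2/4 = -0*2 = -¼*0 = 0)
D = 1/1470 (D = -1/(6*((-9 + 14) - 250)) = -1/(6*(5 - 250)) = -⅙/(-245) = -⅙*(-1/245) = 1/1470 ≈ 0.00068027)
D*(-1 - Q(-4, c)) = (-1 - 1*2)/1470 = (-1 - 2)/1470 = (1/1470)*(-3) = -1/490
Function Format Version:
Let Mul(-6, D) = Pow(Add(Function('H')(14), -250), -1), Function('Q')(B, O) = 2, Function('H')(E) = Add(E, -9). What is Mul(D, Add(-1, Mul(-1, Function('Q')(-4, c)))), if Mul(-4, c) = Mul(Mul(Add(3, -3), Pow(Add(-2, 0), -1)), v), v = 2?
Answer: Rational(-1, 490) ≈ -0.0020408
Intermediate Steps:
Function('H')(E) = Add(-9, E)
c = 0 (c = Mul(Rational(-1, 4), Mul(Mul(Add(3, -3), Pow(Add(-2, 0), -1)), 2)) = Mul(Rational(-1, 4), Mul(Mul(0, Pow(-2, -1)), 2)) = Mul(Rational(-1, 4), Mul(Mul(0, Rational(-1, 2)), 2)) = Mul(Rational(-1, 4), Mul(0, 2)) = Mul(Rational(-1, 4), 0) = 0)
D = Rational(1, 1470) (D = Mul(Rational(-1, 6), Pow(Add(Add(-9, 14), -250), -1)) = Mul(Rational(-1, 6), Pow(Add(5, -250), -1)) = Mul(Rational(-1, 6), Pow(-245, -1)) = Mul(Rational(-1, 6), Rational(-1, 245)) = Rational(1, 1470) ≈ 0.00068027)
Mul(D, Add(-1, Mul(-1, Function('Q')(-4, c)))) = Mul(Rational(1, 1470), Add(-1, Mul(-1, 2))) = Mul(Rational(1, 1470), Add(-1, -2)) = Mul(Rational(1, 1470), -3) = Rational(-1, 490)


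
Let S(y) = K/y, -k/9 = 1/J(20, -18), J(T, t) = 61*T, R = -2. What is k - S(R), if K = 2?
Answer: 1211/1220 ≈ 0.99262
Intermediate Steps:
k = -9/1220 (k = -9/(61*20) = -9/1220 ≈ -0.0073771)
S(y) = 2/y
k - S(R) = -9/1220 - 2/(-2) = -9/1220 - 2*(-1)/2 = -9/1220 - 1*(-1) = -9/1220 + 1 = 1211/1220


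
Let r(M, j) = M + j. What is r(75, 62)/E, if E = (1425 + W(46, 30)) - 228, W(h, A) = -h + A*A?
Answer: 137/2051 ≈ 0.066797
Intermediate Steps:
W(h, A) = A² - h (W(h, A) = -h + A² = A² - h)
E = 2051 (E = (1425 + (30² - 1*46)) - 228 = (1425 + (900 - 46)) - 228 = (1425 + 854) - 228 = 2279 - 228 = 2051)
r(75, 62)/E = (75 + 62)/2051 = 137*(1/2051) = 137/2051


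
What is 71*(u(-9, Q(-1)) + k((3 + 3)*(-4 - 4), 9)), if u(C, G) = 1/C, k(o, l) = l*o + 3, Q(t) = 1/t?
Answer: -274202/9 ≈ -30467.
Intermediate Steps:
k(o, l) = 3 + l*o
71*(u(-9, Q(-1)) + k((3 + 3)*(-4 - 4), 9)) = 71*(1/(-9) + (3 + 9*((3 + 3)*(-4 - 4)))) = 71*(-⅑ + (3 + 9*(6*(-8)))) = 71*(-⅑ + (3 + 9*(-48))) = 71*(-⅑ + (3 - 432)) = 71*(-⅑ - 429) = 71*(-3862/9) = -274202/9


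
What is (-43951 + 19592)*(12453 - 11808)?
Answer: -15711555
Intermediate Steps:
(-43951 + 19592)*(12453 - 11808) = -24359*645 = -15711555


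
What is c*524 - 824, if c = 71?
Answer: 36380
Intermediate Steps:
c*524 - 824 = 71*524 - 824 = 37204 - 824 = 36380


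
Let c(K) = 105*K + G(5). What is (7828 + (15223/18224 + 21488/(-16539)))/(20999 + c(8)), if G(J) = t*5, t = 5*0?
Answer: 2359272105293/6582421707504 ≈ 0.35842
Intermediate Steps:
t = 0
G(J) = 0 (G(J) = 0*5 = 0)
c(K) = 105*K (c(K) = 105*K + 0 = 105*K)
(7828 + (15223/18224 + 21488/(-16539)))/(20999 + c(8)) = (7828 + (15223/18224 + 21488/(-16539)))/(20999 + 105*8) = (7828 + (15223*(1/18224) + 21488*(-1/16539)))/(20999 + 840) = (7828 + (15223/18224 - 21488/16539))/21839 = (7828 - 139824115/301406736)*(1/21839) = (2359272105293/301406736)*(1/21839) = 2359272105293/6582421707504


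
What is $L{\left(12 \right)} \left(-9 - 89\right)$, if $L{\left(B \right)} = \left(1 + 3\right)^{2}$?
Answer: $-1568$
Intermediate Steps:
$L{\left(B \right)} = 16$ ($L{\left(B \right)} = 4^{2} = 16$)
$L{\left(12 \right)} \left(-9 - 89\right) = 16 \left(-9 - 89\right) = 16 \left(-98\right) = -1568$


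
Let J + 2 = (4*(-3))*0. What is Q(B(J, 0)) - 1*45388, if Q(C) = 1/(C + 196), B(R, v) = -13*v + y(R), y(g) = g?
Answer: -8805271/194 ≈ -45388.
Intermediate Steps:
J = -2 (J = -2 + (4*(-3))*0 = -2 - 12*0 = -2 + 0 = -2)
B(R, v) = R - 13*v (B(R, v) = -13*v + R = R - 13*v)
Q(C) = 1/(196 + C)
Q(B(J, 0)) - 1*45388 = 1/(196 + (-2 - 13*0)) - 1*45388 = 1/(196 + (-2 + 0)) - 45388 = 1/(196 - 2) - 45388 = 1/194 - 45388 = -8805271/194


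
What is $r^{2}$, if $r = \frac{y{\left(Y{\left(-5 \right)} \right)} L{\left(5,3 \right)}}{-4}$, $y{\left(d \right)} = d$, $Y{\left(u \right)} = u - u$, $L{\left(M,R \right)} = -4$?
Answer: $0$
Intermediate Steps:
$Y{\left(u \right)} = 0$
$r = 0$ ($r = \frac{0 \left(-4\right)}{-4} = 0 \left(- \frac{1}{4}\right) = 0$)
$r^{2} = 0^{2} = 0$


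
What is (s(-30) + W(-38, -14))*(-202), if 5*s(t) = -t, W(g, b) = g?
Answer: 6464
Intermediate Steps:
s(t) = -t/5 (s(t) = (-t)/5 = -t/5)
(s(-30) + W(-38, -14))*(-202) = (-1/5*(-30) - 38)*(-202) = (6 - 38)*(-202) = -32*(-202) = 6464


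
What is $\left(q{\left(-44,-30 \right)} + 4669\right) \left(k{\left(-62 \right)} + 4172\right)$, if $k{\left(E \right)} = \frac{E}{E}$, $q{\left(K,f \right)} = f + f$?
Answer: $19233357$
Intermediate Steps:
$q{\left(K,f \right)} = 2 f$
$k{\left(E \right)} = 1$
$\left(q{\left(-44,-30 \right)} + 4669\right) \left(k{\left(-62 \right)} + 4172\right) = \left(2 \left(-30\right) + 4669\right) \left(1 + 4172\right) = \left(-60 + 4669\right) 4173 = 4609 \cdot 4173 = 19233357$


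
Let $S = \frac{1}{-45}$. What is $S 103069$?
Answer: $- \frac{103069}{45} \approx -2290.4$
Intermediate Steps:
$S = - \frac{1}{45} \approx -0.022222$
$S 103069 = \left(- \frac{1}{45}\right) 103069 = - \frac{103069}{45}$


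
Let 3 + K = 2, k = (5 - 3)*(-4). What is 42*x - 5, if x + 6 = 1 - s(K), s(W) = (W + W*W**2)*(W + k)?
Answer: -971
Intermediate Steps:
k = -8 (k = 2*(-4) = -8)
K = -1 (K = -3 + 2 = -1)
s(W) = (-8 + W)*(W + W**3) (s(W) = (W + W*W**2)*(W - 8) = (W + W**3)*(-8 + W) = (-8 + W)*(W + W**3))
x = -23 (x = -6 + (1 - (-1)*(-8 - 1 + (-1)**3 - 8*(-1)**2)) = -6 + (1 - (-1)*(-8 - 1 - 1 - 8*1)) = -6 + (1 - (-1)*(-8 - 1 - 1 - 8)) = -6 + (1 - (-1)*(-18)) = -6 + (1 - 1*18) = -6 + (1 - 18) = -6 - 17 = -23)
42*x - 5 = 42*(-23) - 5 = -966 - 5 = -971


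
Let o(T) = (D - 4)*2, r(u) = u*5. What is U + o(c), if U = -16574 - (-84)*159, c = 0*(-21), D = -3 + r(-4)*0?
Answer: -3232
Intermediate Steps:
r(u) = 5*u
D = -3 (D = -3 + (5*(-4))*0 = -3 - 20*0 = -3 + 0 = -3)
c = 0
U = -3218 (U = -16574 - 1*(-13356) = -16574 + 13356 = -3218)
o(T) = -14 (o(T) = (-3 - 4)*2 = -7*2 = -14)
U + o(c) = -3218 - 14 = -3232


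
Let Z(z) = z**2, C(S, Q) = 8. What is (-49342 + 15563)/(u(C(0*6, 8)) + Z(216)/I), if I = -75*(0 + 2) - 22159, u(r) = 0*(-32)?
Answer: 753575711/46656 ≈ 16152.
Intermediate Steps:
u(r) = 0
I = -22309 (I = -75*2 - 22159 = -150 - 22159 = -22309)
(-49342 + 15563)/(u(C(0*6, 8)) + Z(216)/I) = (-49342 + 15563)/(0 + 216**2/(-22309)) = -33779/(0 + 46656*(-1/22309)) = -33779/(0 - 46656/22309) = -33779/(-46656/22309) = -33779*(-22309/46656) = 753575711/46656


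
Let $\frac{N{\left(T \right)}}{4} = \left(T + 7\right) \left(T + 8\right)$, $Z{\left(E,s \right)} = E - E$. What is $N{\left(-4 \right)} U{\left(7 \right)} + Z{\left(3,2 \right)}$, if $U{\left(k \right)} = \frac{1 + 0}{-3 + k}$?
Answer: $12$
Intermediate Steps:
$Z{\left(E,s \right)} = 0$
$N{\left(T \right)} = 4 \left(7 + T\right) \left(8 + T\right)$ ($N{\left(T \right)} = 4 \left(T + 7\right) \left(T + 8\right) = 4 \left(7 + T\right) \left(8 + T\right)$)
$U{\left(k \right)} = \frac{1}{-3 + k}$ ($U{\left(k \right)} = 1 \frac{1}{-3 + k} = \frac{1}{-3 + k}$)
$N{\left(-4 \right)} U{\left(7 \right)} + Z{\left(3,2 \right)} = \frac{224 + 4 \left(-4\right)^{2} + 60 \left(-4\right)}{-3 + 7} + 0 = \frac{224 + 4 \cdot 16 - 240}{4} + 0 = \left(224 + 64 - 240\right) \frac{1}{4} + 0 = 48 \cdot \frac{1}{4} + 0 = 12 + 0 = 12$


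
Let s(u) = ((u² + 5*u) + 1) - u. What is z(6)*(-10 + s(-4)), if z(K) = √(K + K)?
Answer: -18*√3 ≈ -31.177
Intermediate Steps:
s(u) = 1 + u² + 4*u (s(u) = (1 + u² + 5*u) - u = 1 + u² + 4*u)
z(K) = √2*√K (z(K) = √(2*K) = √2*√K)
z(6)*(-10 + s(-4)) = (√2*√6)*(-10 + (1 + (-4)² + 4*(-4))) = (2*√3)*(-10 + (1 + 16 - 16)) = (2*√3)*(-10 + 1) = (2*√3)*(-9) = -18*√3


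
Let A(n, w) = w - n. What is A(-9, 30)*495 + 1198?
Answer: 20503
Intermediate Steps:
A(-9, 30)*495 + 1198 = (30 - 1*(-9))*495 + 1198 = (30 + 9)*495 + 1198 = 39*495 + 1198 = 19305 + 1198 = 20503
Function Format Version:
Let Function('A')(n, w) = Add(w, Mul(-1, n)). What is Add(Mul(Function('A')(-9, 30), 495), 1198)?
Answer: 20503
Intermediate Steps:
Add(Mul(Function('A')(-9, 30), 495), 1198) = Add(Mul(Add(30, Mul(-1, -9)), 495), 1198) = Add(Mul(Add(30, 9), 495), 1198) = Add(Mul(39, 495), 1198) = Add(19305, 1198) = 20503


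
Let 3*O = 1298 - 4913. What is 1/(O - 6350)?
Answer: -1/7555 ≈ -0.00013236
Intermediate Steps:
O = -1205 (O = (1298 - 4913)/3 = (⅓)*(-3615) = -1205)
1/(O - 6350) = 1/(-1205 - 6350) = 1/(-7555) = -1/7555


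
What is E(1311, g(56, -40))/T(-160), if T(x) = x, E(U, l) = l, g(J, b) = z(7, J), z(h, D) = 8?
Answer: -1/20 ≈ -0.050000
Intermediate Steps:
g(J, b) = 8
E(1311, g(56, -40))/T(-160) = 8/(-160) = 8*(-1/160) = -1/20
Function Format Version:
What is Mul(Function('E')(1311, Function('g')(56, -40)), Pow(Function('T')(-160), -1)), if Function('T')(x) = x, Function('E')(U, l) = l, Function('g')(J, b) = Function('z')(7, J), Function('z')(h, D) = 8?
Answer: Rational(-1, 20) ≈ -0.050000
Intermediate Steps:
Function('g')(J, b) = 8
Mul(Function('E')(1311, Function('g')(56, -40)), Pow(Function('T')(-160), -1)) = Mul(8, Pow(-160, -1)) = Mul(8, Rational(-1, 160)) = Rational(-1, 20)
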